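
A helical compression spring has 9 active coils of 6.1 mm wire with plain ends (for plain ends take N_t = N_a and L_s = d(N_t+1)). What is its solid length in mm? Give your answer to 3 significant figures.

plain ends: N_t = N_a = 9
L_s = d·(N_t+1) = 6.1 × 10 = 61 mm

61.0 mm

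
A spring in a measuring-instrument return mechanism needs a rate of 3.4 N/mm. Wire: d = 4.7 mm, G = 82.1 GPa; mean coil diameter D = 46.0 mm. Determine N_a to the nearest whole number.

15

N_a = Gd⁴/(8D³k) = (82.1×10³ × 4.7⁴)/(8 × 46.0³ × 3.4)
    = 4.00622e+07 / 2.64754e+06 = 15.13 → 15 coils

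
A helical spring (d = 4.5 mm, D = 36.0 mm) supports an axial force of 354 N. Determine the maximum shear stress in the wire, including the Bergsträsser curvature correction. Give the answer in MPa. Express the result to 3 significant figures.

Spring index C = D/d = 36.0/4.5 = 8.0000
K_B = (4C+2)/(4C−3) = 34.000/29.000 = 1.1724
τ₀ = 8FD/(πd³) = 8·354·36.0/(π·4.5³) = 101952/286.28 = 356.13 MPa
τ_max = K·τ₀ = 1.1724 × 356.13 = 417.53 MPa

418 MPa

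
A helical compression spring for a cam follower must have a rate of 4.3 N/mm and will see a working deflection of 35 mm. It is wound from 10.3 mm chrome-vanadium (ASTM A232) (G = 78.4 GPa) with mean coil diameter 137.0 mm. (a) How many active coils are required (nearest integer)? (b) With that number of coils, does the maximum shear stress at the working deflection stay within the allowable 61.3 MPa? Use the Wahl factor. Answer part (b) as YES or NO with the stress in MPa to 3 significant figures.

(a) 10 coils; (b) YES, τ_max = 53.1 MPa

N_a = Gd⁴/(8D³k) = (78.4×10³)(10.3⁴)/(8·137.0³·4.3) = 9.976 → N_a = 10
Actual rate k = Gd⁴/(8D³·10) = 4.2896 N/mm
Working load F = kδ = 4.2896·35 = 150.13 N
C = 137.0/10.3 = 13.3010; K_W = (4C−1)/(4C−4)+0.615/C = 1.1072
τ_max = K_W·8FD/(πd³) = 1.1072·47.933 = 53.071 MPa
τ_max ≤ 61.3 MPa → acceptable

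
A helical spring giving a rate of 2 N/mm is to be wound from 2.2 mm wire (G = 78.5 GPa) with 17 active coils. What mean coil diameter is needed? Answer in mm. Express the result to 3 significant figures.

18.9 mm

D = (Gd⁴/(8N_a·k))^(1/3) = (78.5×10³·2.2⁴/(8·17·2))^(1/3)
  = (6760.7)^(1/3) = 18.9088 mm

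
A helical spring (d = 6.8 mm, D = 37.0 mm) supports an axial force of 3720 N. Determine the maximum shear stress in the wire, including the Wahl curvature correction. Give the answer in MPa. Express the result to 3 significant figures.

1430 MPa

Spring index C = D/d = 37.0/6.8 = 5.4412
K_W = (4C−1)/(4C−4) + 0.615/C = 20.765/17.765 + 0.1130 = 1.2819
τ₀ = 8FD/(πd³) = 8·3720·37.0/(π·6.8³) = 1.10112e+06/987.82 = 1114.7 MPa
τ_max = K·τ₀ = 1.2819 × 1114.7 = 1428.9 MPa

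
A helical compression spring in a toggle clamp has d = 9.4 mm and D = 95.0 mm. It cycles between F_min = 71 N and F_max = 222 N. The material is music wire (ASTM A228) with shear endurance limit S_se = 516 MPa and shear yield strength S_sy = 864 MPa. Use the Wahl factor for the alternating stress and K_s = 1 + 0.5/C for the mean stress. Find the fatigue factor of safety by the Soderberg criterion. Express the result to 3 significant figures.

C = D/d = 95.0/9.4 = 10.1064; K_W = (4C−1)/(4C−4)+0.615/C = 1.1432; K_s = 1+0.5/C = 1.0495
F_a = (F_max−F_min)/2 = 75.5 N; F_m = (F_max+F_min)/2 = 146.5 N
τ_a = K_W·8F_aD/(πd³) = 1.1432 × 21.99 = 25.139 MPa
τ_m = K_s·8F_mD/(πd³) = 1.0495 × 42.67 = 44.781 MPa
Soderberg: 1/n_f = τ_a/S_se + τ_m/S_sy = 25.139/516 + 44.781/864 = 0.04872 + 0.05183 = 0.10055
n_f = 1/0.10055 = 9.945

9.95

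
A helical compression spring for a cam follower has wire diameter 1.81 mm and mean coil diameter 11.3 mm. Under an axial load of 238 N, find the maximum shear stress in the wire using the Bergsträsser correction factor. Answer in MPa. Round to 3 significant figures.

1420 MPa

Spring index C = D/d = 11.3/1.81 = 6.2431
K_B = (4C+2)/(4C−3) = 26.972/21.972 = 1.2276
τ₀ = 8FD/(πd³) = 8·238·11.3/(π·1.81³) = 21515.2/18.629 = 1154.9 MPa
τ_max = K·τ₀ = 1.2276 × 1154.9 = 1417.8 MPa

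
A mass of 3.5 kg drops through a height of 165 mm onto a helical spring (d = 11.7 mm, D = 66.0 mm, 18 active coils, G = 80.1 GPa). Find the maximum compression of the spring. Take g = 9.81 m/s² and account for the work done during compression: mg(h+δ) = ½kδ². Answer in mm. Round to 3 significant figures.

k = Gd⁴/(8D³N_a) = (80.1×10³)(11.7⁴)/(8·66.0³·18) = 36.256 N/mm
W = mg = 3.5 × 9.81 = 34.335 N
½kδ² − Wδ − Wh = 0 → δ = (W + √(W² + 2kWh))/k
δ = (34.335 + √(1178.9 + 410802))/36.256 = (34.335 + 641.86)/36.256 = 18.65 mm

18.7 mm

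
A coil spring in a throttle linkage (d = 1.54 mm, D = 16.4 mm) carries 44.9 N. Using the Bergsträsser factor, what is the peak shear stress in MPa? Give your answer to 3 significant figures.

Spring index C = D/d = 16.4/1.54 = 10.6494
K_B = (4C+2)/(4C−3) = 44.597/39.597 = 1.1263
τ₀ = 8FD/(πd³) = 8·44.9·16.4/(π·1.54³) = 5890.88/11.474 = 513.41 MPa
τ_max = K·τ₀ = 1.1263 × 513.41 = 578.24 MPa

578 MPa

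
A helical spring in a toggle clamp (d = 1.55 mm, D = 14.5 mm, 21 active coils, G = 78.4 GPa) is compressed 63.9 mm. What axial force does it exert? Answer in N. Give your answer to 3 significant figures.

k = Gd⁴/(8D³N_a) = (78.4×10³)(1.55⁴)/(8·14.5³·21) = 0.88355 N/mm
F = k·δ = 0.88355 × 63.9 = 56.459 N

56.5 N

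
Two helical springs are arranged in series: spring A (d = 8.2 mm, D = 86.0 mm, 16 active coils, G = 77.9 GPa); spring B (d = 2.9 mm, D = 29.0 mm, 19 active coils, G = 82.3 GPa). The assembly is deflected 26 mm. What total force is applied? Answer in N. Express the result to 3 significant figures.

30.0 N

k_A = Gd⁴/(8D³N_a) = (77.9×10³)(8.2⁴)/(8·86.0³·16) = 4.326 N/mm
k_B = Gd⁴/(8D³N_a) = (82.3×10³)(2.9⁴)/(8·29.0³·19) = 1.5702 N/mm
Series: 1/k_eq = 1/4.326 + 1/1.5702 = 0.86802; k_eq = 1.152 N/mm
F = k_eq·δ = 1.152·26 = 29.953 N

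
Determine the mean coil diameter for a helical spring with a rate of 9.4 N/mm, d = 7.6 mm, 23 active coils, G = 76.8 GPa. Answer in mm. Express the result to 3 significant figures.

52.9 mm

D = (Gd⁴/(8N_a·k))^(1/3) = (76.8×10³·7.6⁴/(8·23·9.4))^(1/3)
  = (148139)^(1/3) = 52.9123 mm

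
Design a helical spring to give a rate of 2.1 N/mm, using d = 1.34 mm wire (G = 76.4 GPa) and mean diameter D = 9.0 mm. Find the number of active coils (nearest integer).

20

N_a = Gd⁴/(8D³k) = (76.4×10³ × 1.34⁴)/(8 × 9.0³ × 2.1)
    = 246327 / 12247.2 = 20.11 → 20 coils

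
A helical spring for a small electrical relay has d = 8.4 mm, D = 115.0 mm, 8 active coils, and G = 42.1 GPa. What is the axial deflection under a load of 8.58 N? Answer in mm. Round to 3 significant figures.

k = Gd⁴/(8D³N_a) = (42.1×10³)(8.4⁴)/(8·115.0³·8) = 2.1534 N/mm
δ = F/k = 8.58 / 2.1534 = 3.9844 mm

3.98 mm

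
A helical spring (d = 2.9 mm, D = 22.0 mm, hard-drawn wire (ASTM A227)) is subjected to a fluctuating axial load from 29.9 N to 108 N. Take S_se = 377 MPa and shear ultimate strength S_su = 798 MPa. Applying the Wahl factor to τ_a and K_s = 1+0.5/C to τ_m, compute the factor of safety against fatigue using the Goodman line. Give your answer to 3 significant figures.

C = D/d = 22.0/2.9 = 7.5862; K_W = (4C−1)/(4C−4)+0.615/C = 1.1949; K_s = 1+0.5/C = 1.0659
F_a = (F_max−F_min)/2 = 39.05 N; F_m = (F_max+F_min)/2 = 68.95 N
τ_a = K_W·8F_aD/(πd³) = 1.1949 × 89.699 = 107.19 MPa
τ_m = K_s·8F_mD/(πd³) = 1.0659 × 158.38 = 168.82 MPa
Goodman: 1/n_f = τ_a/S_se + τ_m/S_su = 107.19/377 + 168.82/798 = 0.28431 + 0.21155 = 0.49587
n_f = 1/0.49587 = 2.017

2.02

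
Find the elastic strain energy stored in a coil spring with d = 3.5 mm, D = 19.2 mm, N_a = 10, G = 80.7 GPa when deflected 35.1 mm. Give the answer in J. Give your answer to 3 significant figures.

k = Gd⁴/(8D³N_a) = (80.7×10³)(3.5⁴)/(8·19.2³·10) = 21.387 N/mm
U = ½kδ² = 0.5 × 21.387 × 35.1² = 13175 N·mm = 13.175 J

13.2 J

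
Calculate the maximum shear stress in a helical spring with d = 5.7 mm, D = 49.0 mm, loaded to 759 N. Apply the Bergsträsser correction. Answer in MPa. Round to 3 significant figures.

593 MPa

Spring index C = D/d = 49.0/5.7 = 8.5965
K_B = (4C+2)/(4C−3) = 36.386/31.386 = 1.1593
τ₀ = 8FD/(πd³) = 8·759·49.0/(π·5.7³) = 297528/581.8 = 511.39 MPa
τ_max = K·τ₀ = 1.1593 × 511.39 = 592.86 MPa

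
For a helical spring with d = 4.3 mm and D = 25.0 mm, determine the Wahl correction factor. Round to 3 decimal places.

1.262

C = D/d = 25.0/4.3 = 5.8140
K_W = (4C−1)/(4C−4) + 0.615/C = 22.256/19.256 + 0.1058 = 1.2616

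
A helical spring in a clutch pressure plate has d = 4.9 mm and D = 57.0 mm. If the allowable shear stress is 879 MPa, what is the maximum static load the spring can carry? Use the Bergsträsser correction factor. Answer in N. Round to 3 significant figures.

639 N

C = D/d = 57.0/4.9 = 11.6327
K_B = (4C+2)/(4C−3) = 48.531/43.531 = 1.1149
τ_max = K·8FD/(πd³) → F_max = τ_allow·πd³/(8DK)
F_max = 879·π·4.9³/(8·57.0·1.1149) = 3.2488e+05/508.38 = 639.06 N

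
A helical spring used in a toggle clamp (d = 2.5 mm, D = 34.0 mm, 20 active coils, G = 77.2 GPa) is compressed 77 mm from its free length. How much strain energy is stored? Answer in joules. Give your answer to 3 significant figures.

k = Gd⁴/(8D³N_a) = (77.2×10³)(2.5⁴)/(8·34.0³·20) = 0.47954 N/mm
U = ½kδ² = 0.5 × 0.47954 × 77² = 1421.6 N·mm = 1.4216 J

1.42 J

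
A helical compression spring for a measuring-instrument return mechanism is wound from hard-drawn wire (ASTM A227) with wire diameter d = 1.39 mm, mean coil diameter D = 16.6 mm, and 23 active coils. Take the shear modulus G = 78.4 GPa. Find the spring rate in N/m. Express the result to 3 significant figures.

k = Gd⁴/(8D³N_a) = (78.4×10³ × 1.39⁴) / (8 × 16.6³ × 23)
  = 292668 / 841670 = 0.34772 N/mm = 347.72 N/m

348 N/m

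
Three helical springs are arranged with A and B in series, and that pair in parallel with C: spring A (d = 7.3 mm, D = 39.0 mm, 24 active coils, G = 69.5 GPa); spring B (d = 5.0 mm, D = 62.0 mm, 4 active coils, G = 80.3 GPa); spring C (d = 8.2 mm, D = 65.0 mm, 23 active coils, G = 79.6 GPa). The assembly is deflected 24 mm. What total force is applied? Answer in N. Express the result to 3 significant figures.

k_A = Gd⁴/(8D³N_a) = (69.5×10³)(7.3⁴)/(8·39.0³·24) = 17.329 N/mm
k_B = Gd⁴/(8D³N_a) = (80.3×10³)(5.0⁴)/(8·62.0³·4) = 6.5807 N/mm
k_C = Gd⁴/(8D³N_a) = (79.6×10³)(8.2⁴)/(8·65.0³·23) = 7.1221 N/mm
Springs A,B series: k_AB = 1/(1/17.329+1/6.5807) = 4.7695 N/mm; parallel with C: k_eq = 4.7695+7.1221 = 11.892 N/mm
F = k_eq·δ = 11.892·24 = 285.4 N

285 N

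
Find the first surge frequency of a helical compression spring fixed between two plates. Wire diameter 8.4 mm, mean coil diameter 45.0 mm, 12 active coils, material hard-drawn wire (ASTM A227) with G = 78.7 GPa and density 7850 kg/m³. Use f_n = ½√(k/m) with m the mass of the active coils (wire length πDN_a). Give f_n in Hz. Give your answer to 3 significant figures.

123 Hz

k = Gd⁴/(8D³N_a) = (78.7×10³)(8.4⁴)/(8·45.0³·12) = 44.79 N/mm = 44790 N/m
Wire length L = πDN_a = π·45.0·12 = 1696.5 mm
m = ρ·(πd²/4)·L = 7850 × 55.418×10⁻⁶ m² × 1.6965 m = 0.73801 kg
f_n = ½√(k/m) = 0.5·√(44790/0.73801) = 0.5·√(60691) = 123.18 Hz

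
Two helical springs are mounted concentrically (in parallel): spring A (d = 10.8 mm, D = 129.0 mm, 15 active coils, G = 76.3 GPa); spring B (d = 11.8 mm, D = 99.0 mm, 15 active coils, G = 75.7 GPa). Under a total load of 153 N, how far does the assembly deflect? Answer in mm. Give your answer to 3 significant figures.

9.20 mm

k_A = Gd⁴/(8D³N_a) = (76.3×10³)(10.8⁴)/(8·129.0³·15) = 4.0297 N/mm
k_B = Gd⁴/(8D³N_a) = (75.7×10³)(11.8⁴)/(8·99.0³·15) = 12.605 N/mm
Parallel: k_eq = 4.0297 + 12.605 = 16.634 N/mm
δ = F/k_eq = 153/16.634 = 9.1978 mm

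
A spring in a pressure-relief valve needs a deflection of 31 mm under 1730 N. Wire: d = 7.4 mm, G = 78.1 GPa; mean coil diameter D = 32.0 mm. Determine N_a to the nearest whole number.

Required rate k = F/δ = 1730/31 = 55.806 N/mm
N_a = Gd⁴/(8D³k) = (78.1×10³ × 7.4⁴)/(8 × 32.0³ × 55.806)
    = 2.34195e+08 / 1.46293e+07 = 16.01 → 16 coils

16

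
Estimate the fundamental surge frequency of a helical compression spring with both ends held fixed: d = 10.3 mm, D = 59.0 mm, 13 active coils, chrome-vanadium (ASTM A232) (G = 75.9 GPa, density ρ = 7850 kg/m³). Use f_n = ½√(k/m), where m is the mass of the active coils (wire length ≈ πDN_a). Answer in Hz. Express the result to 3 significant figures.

k = Gd⁴/(8D³N_a) = (75.9×10³)(10.3⁴)/(8·59.0³·13) = 39.995 N/mm = 39995 N/m
Wire length L = πDN_a = π·59.0·13 = 2409.6 mm
m = ρ·(πd²/4)·L = 7850 × 83.323×10⁻⁶ m² × 2.4096 m = 1.5761 kg
f_n = ½√(k/m) = 0.5·√(39995/1.5761) = 0.5·√(25376) = 79.649 Hz

79.6 Hz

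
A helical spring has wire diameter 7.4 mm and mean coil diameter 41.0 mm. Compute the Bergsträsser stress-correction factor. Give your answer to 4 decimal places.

1.2609

C = D/d = 41.0/7.4 = 5.5405
K_B = (4C+2)/(4C−3) = 24.162/19.162 = 1.2609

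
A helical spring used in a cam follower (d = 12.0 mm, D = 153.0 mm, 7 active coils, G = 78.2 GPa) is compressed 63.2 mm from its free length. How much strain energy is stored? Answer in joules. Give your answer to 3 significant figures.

k = Gd⁴/(8D³N_a) = (78.2×10³)(12.0⁴)/(8·153.0³·7) = 8.0848 N/mm
U = ½kδ² = 0.5 × 8.0848 × 63.2² = 16146 N·mm = 16.146 J

16.1 J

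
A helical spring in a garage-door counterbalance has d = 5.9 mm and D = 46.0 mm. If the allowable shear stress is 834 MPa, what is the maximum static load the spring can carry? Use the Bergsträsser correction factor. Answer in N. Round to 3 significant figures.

1240 N

C = D/d = 46.0/5.9 = 7.7966
K_B = (4C+2)/(4C−3) = 33.186/28.186 = 1.1774
τ_max = K·8FD/(πd³) → F_max = τ_allow·πd³/(8DK)
F_max = 834·π·5.9³/(8·46.0·1.1774) = 5.3811e+05/433.28 = 1241.9 N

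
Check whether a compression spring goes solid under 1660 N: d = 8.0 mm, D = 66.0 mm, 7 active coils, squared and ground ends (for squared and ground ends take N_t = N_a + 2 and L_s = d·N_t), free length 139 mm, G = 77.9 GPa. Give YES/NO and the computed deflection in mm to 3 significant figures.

k = Gd⁴/(8D³N_a) = (77.9×10³)(8.0⁴)/(8·66.0³·7) = 19.819 N/mm
N_t = 9; L_s = 8.0·9 = 72 mm; δ_solid = L₀ − L_s = 139 − 72 = 67 mm
δ = F/k = 1660/19.819 = 83.759 mm
δ ≥ δ_solid → spring goes solid

YES, δ = 83.8 mm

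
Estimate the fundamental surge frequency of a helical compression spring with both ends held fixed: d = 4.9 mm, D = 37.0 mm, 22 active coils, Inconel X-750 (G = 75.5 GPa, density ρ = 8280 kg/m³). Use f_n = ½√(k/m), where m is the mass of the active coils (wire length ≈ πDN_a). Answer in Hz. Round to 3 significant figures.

k = Gd⁴/(8D³N_a) = (75.5×10³)(4.9⁴)/(8·37.0³·22) = 4.8822 N/mm = 4882.2 N/m
Wire length L = πDN_a = π·37.0·22 = 2557.3 mm
m = ρ·(πd²/4)·L = 8280 × 18.857×10⁻⁶ m² × 2.5573 m = 0.39929 kg
f_n = ½√(k/m) = 0.5·√(4882.2/0.39929) = 0.5·√(12227) = 55.288 Hz

55.3 Hz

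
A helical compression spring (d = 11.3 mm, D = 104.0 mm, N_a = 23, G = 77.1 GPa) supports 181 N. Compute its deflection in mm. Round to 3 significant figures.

k = Gd⁴/(8D³N_a) = (77.1×10³)(11.3⁴)/(8·104.0³·23) = 6.0737 N/mm
δ = F/k = 181 / 6.0737 = 29.801 mm

29.8 mm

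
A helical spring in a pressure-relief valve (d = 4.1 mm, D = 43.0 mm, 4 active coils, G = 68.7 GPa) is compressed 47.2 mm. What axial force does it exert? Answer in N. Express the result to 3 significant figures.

k = Gd⁴/(8D³N_a) = (68.7×10³)(4.1⁴)/(8·43.0³·4) = 7.6302 N/mm
F = k·δ = 7.6302 × 47.2 = 360.15 N

360 N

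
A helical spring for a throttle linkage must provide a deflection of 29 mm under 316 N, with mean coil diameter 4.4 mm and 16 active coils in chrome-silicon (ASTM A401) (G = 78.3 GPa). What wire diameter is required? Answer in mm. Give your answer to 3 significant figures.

Required rate k = F/δ = 316/29 = 10.897 N/mm
d = (8D³N_a·k / G)^(1/4) = (8·4.4³·16·10.897 / (78.3×10³))^0.25
  = (1.5174)^0.25 = 1.1099 mm

1.11 mm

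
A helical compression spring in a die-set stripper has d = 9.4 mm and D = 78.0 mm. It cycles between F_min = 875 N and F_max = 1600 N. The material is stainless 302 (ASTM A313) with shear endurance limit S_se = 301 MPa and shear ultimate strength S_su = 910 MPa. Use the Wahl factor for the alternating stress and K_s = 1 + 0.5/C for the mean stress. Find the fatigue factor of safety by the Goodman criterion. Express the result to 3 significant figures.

1.46

C = D/d = 78.0/9.4 = 8.2979; K_W = (4C−1)/(4C−4)+0.615/C = 1.1769; K_s = 1+0.5/C = 1.0603
F_a = (F_max−F_min)/2 = 362.5 N; F_m = (F_max+F_min)/2 = 1237.5 N
τ_a = K_W·8F_aD/(πd³) = 1.1769 × 86.688 = 102.02 MPa
τ_m = K_s·8F_mD/(πd³) = 1.0603 × 295.94 = 313.77 MPa
Goodman: 1/n_f = τ_a/S_se + τ_m/S_su = 102.02/301 + 313.77/910 = 0.33894 + 0.34480 = 0.68374
n_f = 1/0.68374 = 1.463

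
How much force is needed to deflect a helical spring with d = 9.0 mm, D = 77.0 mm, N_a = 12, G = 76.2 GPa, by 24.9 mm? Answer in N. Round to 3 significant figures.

k = Gd⁴/(8D³N_a) = (76.2×10³)(9.0⁴)/(8·77.0³·12) = 11.407 N/mm
F = k·δ = 11.407 × 24.9 = 284.04 N

284 N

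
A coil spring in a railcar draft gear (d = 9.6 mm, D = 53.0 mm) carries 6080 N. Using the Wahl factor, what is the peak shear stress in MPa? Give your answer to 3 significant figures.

Spring index C = D/d = 53.0/9.6 = 5.5208
K_W = (4C−1)/(4C−4) + 0.615/C = 21.083/18.083 + 0.1114 = 1.2773
τ₀ = 8FD/(πd³) = 8·6080·53.0/(π·9.6³) = 2.57792e+06/2779.5 = 927.48 MPa
τ_max = K·τ₀ = 1.2773 × 927.48 = 1184.7 MPa

1180 MPa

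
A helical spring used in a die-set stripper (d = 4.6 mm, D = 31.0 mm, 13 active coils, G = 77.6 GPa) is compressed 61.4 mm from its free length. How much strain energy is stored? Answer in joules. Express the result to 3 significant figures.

21.1 J

k = Gd⁴/(8D³N_a) = (77.6×10³)(4.6⁴)/(8·31.0³·13) = 11.214 N/mm
U = ½kδ² = 0.5 × 11.214 × 61.4² = 21139 N·mm = 21.139 J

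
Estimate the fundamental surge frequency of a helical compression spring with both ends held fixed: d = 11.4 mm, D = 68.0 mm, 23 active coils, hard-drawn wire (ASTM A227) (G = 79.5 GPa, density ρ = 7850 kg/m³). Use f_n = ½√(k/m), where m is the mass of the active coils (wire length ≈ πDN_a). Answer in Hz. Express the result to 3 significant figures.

k = Gd⁴/(8D³N_a) = (79.5×10³)(11.4⁴)/(8·68.0³·23) = 23.208 N/mm = 23208 N/m
Wire length L = πDN_a = π·68.0·23 = 4913.5 mm
m = ρ·(πd²/4)·L = 7850 × 102.07×10⁻⁶ m² × 4.9135 m = 3.9369 kg
f_n = ½√(k/m) = 0.5·√(23208/3.9369) = 0.5·√(5895) = 38.39 Hz

38.4 Hz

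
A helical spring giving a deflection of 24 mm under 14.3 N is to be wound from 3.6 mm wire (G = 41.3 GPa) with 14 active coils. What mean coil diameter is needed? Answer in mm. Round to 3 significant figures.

47.0 mm

Required rate k = F/δ = 14.3/24 = 0.59583 N/mm
D = (Gd⁴/(8N_a·k))^(1/3) = (41.3×10³·3.6⁴/(8·14·0.59583))^(1/3)
  = (103948)^(1/3) = 47.0189 mm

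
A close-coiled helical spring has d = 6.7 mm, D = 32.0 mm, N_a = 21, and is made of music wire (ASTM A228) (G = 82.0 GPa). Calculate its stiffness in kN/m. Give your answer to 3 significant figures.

k = Gd⁴/(8D³N_a) = (82.0×10³ × 6.7⁴) / (8 × 32.0³ × 21)
  = 1.65239e+08 / 5.50502e+06 = 30.016 N/mm

30.0 kN/m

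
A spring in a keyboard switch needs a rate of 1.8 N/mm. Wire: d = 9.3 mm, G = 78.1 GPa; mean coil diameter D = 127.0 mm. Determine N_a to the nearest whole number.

20

N_a = Gd⁴/(8D³k) = (78.1×10³ × 9.3⁴)/(8 × 127.0³ × 1.8)
    = 5.84229e+08 / 2.94967e+07 = 19.81 → 20 coils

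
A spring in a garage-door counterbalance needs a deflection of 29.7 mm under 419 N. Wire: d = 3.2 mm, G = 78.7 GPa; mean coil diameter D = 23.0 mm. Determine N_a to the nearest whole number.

Required rate k = F/δ = 419/29.7 = 14.108 N/mm
N_a = Gd⁴/(8D³k) = (78.7×10³ × 3.2⁴)/(8 × 23.0³ × 14.108)
    = 8.25229e+06 / 1.37319e+06 = 6.01 → 6 coils

6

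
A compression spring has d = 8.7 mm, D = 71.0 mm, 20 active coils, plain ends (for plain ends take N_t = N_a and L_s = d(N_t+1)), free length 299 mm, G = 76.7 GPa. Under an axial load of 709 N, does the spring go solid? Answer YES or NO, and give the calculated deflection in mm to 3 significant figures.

k = Gd⁴/(8D³N_a) = (76.7×10³)(8.7⁴)/(8·71.0³·20) = 7.6732 N/mm
N_t = 20; L_s = 8.7·21 = 182.7 mm; δ_solid = L₀ − L_s = 299 − 182.7 = 116.3 mm
δ = F/k = 709/7.6732 = 92.399 mm
δ < δ_solid → spring does not go solid

NO, δ = 92.4 mm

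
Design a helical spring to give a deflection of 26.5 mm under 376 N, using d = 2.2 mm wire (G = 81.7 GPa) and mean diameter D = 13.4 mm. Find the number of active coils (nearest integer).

7

Required rate k = F/δ = 376/26.5 = 14.189 N/mm
N_a = Gd⁴/(8D³k) = (81.7×10³ × 2.2⁴)/(8 × 13.4³ × 14.189)
    = 1.91387e+06 / 273116 = 7.008 → 7 coils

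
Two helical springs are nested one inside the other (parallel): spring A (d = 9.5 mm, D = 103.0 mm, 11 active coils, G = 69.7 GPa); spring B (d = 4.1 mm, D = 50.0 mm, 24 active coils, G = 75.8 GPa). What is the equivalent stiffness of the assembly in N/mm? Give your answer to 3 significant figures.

k_A = Gd⁴/(8D³N_a) = (69.7×10³)(9.5⁴)/(8·103.0³·11) = 5.9038 N/mm
k_B = Gd⁴/(8D³N_a) = (75.8×10³)(4.1⁴)/(8·50.0³·24) = 0.89247 N/mm
Parallel: k_eq = 5.9038 + 0.89247 = 6.7963 N/mm

6.80 N/mm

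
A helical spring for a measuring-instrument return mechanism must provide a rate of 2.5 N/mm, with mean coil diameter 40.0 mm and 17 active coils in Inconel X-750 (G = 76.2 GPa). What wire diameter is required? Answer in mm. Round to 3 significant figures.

4.11 mm

d = (8D³N_a·k / G)^(1/4) = (8·40.0³·17·2.5 / (76.2×10³))^0.25
  = (285.56)^0.25 = 4.1108 mm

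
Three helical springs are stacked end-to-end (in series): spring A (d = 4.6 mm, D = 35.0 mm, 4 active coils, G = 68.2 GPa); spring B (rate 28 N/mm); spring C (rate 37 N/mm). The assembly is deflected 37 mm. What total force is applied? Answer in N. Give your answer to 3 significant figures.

k_A = Gd⁴/(8D³N_a) = (68.2×10³)(4.6⁴)/(8·35.0³·4) = 22.257 N/mm
Series: 1/k_eq = 1/22.257 + 1/28 + 1/37 = 0.10767; k_eq = 9.2875 N/mm
F = k_eq·δ = 9.2875·37 = 343.64 N

344 N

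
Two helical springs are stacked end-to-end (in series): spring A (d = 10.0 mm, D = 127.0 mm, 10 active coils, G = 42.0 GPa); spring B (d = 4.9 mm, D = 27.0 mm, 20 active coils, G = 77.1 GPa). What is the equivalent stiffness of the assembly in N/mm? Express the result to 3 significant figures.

k_A = Gd⁴/(8D³N_a) = (42.0×10³)(10.0⁴)/(8·127.0³·10) = 2.563 N/mm
k_B = Gd⁴/(8D³N_a) = (77.1×10³)(4.9⁴)/(8·27.0³·20) = 14.113 N/mm
Series: 1/k_eq = 1/2.563 + 1/14.113 = 0.46102; k_eq = 2.1691 N/mm

2.17 N/mm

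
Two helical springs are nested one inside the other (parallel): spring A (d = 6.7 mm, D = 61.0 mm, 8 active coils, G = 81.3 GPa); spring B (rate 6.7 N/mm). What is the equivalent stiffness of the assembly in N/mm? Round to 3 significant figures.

18.0 N/mm

k_A = Gd⁴/(8D³N_a) = (81.3×10³)(6.7⁴)/(8·61.0³·8) = 11.278 N/mm
Parallel: k_eq = 11.278 + 6.7 = 17.978 N/mm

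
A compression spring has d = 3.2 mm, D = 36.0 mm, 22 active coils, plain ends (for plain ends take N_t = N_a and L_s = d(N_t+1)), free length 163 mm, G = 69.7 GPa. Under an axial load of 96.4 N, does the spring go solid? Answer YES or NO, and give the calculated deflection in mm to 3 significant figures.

YES, δ = 108 mm

k = Gd⁴/(8D³N_a) = (69.7×10³)(3.2⁴)/(8·36.0³·22) = 0.89005 N/mm
N_t = 22; L_s = 3.2·23 = 73.6 mm; δ_solid = L₀ − L_s = 163 − 73.6 = 89.4 mm
δ = F/k = 96.4/0.89005 = 108.31 mm
δ ≥ δ_solid → spring goes solid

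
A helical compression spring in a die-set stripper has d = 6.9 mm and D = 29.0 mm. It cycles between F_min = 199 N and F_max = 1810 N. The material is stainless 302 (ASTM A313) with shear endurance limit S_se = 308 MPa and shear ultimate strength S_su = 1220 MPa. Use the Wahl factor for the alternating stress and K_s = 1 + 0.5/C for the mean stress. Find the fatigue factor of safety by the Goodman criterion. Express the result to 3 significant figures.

0.982

C = D/d = 29.0/6.9 = 4.2029; K_W = (4C−1)/(4C−4)+0.615/C = 1.3805; K_s = 1+0.5/C = 1.1190
F_a = (F_max−F_min)/2 = 805.5 N; F_m = (F_max+F_min)/2 = 1004.5 N
τ_a = K_W·8F_aD/(πd³) = 1.3805 × 181.07 = 249.97 MPa
τ_m = K_s·8F_mD/(πd³) = 1.1190 × 225.81 = 252.67 MPa
Goodman: 1/n_f = τ_a/S_se + τ_m/S_su = 249.97/308 + 252.67/1220 = 0.81159 + 0.20711 = 1.0187
n_f = 1/1.0187 = 0.9816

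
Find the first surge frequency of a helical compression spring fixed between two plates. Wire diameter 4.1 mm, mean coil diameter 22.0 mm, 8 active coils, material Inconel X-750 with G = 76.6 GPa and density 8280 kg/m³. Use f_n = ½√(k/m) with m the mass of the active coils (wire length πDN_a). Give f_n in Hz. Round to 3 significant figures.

362 Hz

k = Gd⁴/(8D³N_a) = (76.6×10³)(4.1⁴)/(8·22.0³·8) = 31.763 N/mm = 31763 N/m
Wire length L = πDN_a = π·22.0·8 = 552.92 mm
m = ρ·(πd²/4)·L = 8280 × 13.203×10⁻⁶ m² × 0.55292 m = 0.060444 kg
f_n = ½√(k/m) = 0.5·√(31763/0.060444) = 0.5·√(5.2549e+05) = 362.45 Hz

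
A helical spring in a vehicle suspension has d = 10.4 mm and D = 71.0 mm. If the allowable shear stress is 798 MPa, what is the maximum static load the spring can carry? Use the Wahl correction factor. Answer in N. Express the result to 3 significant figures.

4070 N

C = D/d = 71.0/10.4 = 6.8269
K_W = (4C−1)/(4C−4) + 0.615/C = 26.308/23.308 + 0.0901 = 1.2188
τ_max = K·8FD/(πd³) → F_max = τ_allow·πd³/(8DK)
F_max = 798·π·10.4³/(8·71.0·1.2188) = 2.82e+06/692.28 = 4073.5 N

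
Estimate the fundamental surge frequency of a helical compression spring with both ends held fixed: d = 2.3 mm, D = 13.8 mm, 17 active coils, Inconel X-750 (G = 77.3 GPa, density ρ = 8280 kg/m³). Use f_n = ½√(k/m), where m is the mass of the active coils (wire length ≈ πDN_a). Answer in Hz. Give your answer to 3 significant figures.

k = Gd⁴/(8D³N_a) = (77.3×10³)(2.3⁴)/(8·13.8³·17) = 6.0522 N/mm = 6052.2 N/m
Wire length L = πDN_a = π·13.8·17 = 737.02 mm
m = ρ·(πd²/4)·L = 8280 × 4.1548×10⁻⁶ m² × 0.73702 m = 0.025354 kg
f_n = ½√(k/m) = 0.5·√(6052.2/0.025354) = 0.5·√(2.387e+05) = 244.29 Hz

244 Hz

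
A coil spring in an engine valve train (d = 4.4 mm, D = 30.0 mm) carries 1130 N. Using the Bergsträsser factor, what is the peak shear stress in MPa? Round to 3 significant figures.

1220 MPa

Spring index C = D/d = 30.0/4.4 = 6.8182
K_B = (4C+2)/(4C−3) = 29.273/24.273 = 1.2060
τ₀ = 8FD/(πd³) = 8·1130·30.0/(π·4.4³) = 271200/267.61 = 1013.4 MPa
τ_max = K·τ₀ = 1.2060 × 1013.4 = 1222.2 MPa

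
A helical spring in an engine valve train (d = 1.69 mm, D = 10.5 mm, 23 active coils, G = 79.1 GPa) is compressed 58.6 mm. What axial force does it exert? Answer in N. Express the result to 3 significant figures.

k = Gd⁴/(8D³N_a) = (79.1×10³)(1.69⁴)/(8·10.5³·23) = 3.0293 N/mm
F = k·δ = 3.0293 × 58.6 = 177.52 N

178 N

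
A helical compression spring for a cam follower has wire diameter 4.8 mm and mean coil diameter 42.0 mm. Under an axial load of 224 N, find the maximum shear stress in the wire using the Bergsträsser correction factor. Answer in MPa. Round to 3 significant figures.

250 MPa

Spring index C = D/d = 42.0/4.8 = 8.7500
K_B = (4C+2)/(4C−3) = 37.000/32.000 = 1.1562
τ₀ = 8FD/(πd³) = 8·224·42.0/(π·4.8³) = 75264/347.44 = 216.63 MPa
τ_max = K·τ₀ = 1.1562 × 216.63 = 250.48 MPa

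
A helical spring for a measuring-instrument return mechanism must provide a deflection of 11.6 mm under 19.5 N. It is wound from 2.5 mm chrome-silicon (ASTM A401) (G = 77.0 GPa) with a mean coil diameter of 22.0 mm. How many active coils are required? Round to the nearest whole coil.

21

Required rate k = F/δ = 19.5/11.6 = 1.681 N/mm
N_a = Gd⁴/(8D³k) = (77.0×10³ × 2.5⁴)/(8 × 22.0³ × 1.681)
    = 3.00781e+06 / 143197 = 21 → 21 coils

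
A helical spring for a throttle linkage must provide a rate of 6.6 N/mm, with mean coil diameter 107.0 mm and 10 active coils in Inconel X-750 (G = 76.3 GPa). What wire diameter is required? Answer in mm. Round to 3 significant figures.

9.60 mm

d = (8D³N_a·k / G)^(1/4) = (8·107.0³·10·6.6 / (76.3×10³))^0.25
  = (8477.4)^0.25 = 9.5954 mm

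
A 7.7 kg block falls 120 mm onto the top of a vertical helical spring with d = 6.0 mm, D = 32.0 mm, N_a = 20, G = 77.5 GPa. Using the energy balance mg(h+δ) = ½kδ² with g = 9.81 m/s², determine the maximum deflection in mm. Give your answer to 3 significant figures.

35.0 mm

k = Gd⁴/(8D³N_a) = (77.5×10³)(6.0⁴)/(8·32.0³·20) = 19.157 N/mm
W = mg = 7.7 × 9.81 = 75.537 N
½kδ² − Wδ − Wh = 0 → δ = (W + √(W² + 2kWh))/k
δ = (75.537 + √(5705.8 + 347302))/19.157 = (75.537 + 594.14)/19.157 = 34.957 mm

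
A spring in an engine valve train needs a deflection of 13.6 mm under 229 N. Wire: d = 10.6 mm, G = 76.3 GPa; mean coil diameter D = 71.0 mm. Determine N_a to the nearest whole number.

Required rate k = F/δ = 229/13.6 = 16.838 N/mm
N_a = Gd⁴/(8D³k) = (76.3×10³ × 10.6⁴)/(8 × 71.0³ × 16.838)
    = 9.6327e+08 / 4.82127e+07 = 19.98 → 20 coils

20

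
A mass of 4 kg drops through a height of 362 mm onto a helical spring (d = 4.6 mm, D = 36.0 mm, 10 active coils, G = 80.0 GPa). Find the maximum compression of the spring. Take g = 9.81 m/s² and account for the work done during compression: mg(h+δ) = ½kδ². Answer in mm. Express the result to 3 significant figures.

k = Gd⁴/(8D³N_a) = (80.0×10³)(4.6⁴)/(8·36.0³·10) = 9.5967 N/mm
W = mg = 4 × 9.81 = 39.24 N
½kδ² − Wδ − Wh = 0 → δ = (W + √(W² + 2kWh))/k
δ = (39.24 + √(1539.8 + 272641))/9.5967 = (39.24 + 523.62)/9.5967 = 58.651 mm

58.7 mm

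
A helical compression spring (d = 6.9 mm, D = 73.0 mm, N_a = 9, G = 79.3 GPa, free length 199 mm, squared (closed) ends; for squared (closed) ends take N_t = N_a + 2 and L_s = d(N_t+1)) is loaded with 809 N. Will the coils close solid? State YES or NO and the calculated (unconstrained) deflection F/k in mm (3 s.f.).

YES, δ = 126 mm

k = Gd⁴/(8D³N_a) = (79.3×10³)(6.9⁴)/(8·73.0³·9) = 6.4175 N/mm
N_t = 11; L_s = 6.9·12 = 82.8 mm; δ_solid = L₀ − L_s = 199 − 82.8 = 116.2 mm
δ = F/k = 809/6.4175 = 126.06 mm
δ ≥ δ_solid → spring goes solid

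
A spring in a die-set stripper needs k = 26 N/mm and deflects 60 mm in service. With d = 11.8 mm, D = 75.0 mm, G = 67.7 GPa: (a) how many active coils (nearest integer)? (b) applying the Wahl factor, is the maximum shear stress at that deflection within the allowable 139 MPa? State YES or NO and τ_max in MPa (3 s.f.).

(a) 15 coils; (b) NO, τ_max = 224 MPa

N_a = Gd⁴/(8D³k) = (67.7×10³)(11.8⁴)/(8·75.0³·26) = 14.96 → N_a = 15
Actual rate k = Gd⁴/(8D³·15) = 25.927 N/mm
Working load F = kδ = 25.927·60 = 1555.6 N
C = 75.0/11.8 = 6.3559; K_W = (4C−1)/(4C−4)+0.615/C = 1.2368
τ_max = K_W·8FD/(πd³) = 1.2368·180.82 = 223.64 MPa
τ_max > 139 MPa → exceeds allowable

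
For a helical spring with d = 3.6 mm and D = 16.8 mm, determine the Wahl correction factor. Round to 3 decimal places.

C = D/d = 16.8/3.6 = 4.6667
K_W = (4C−1)/(4C−4) + 0.615/C = 17.667/14.667 + 0.1318 = 1.3363

1.336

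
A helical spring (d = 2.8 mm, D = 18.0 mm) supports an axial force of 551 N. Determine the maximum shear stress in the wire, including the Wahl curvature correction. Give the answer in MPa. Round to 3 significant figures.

1420 MPa

Spring index C = D/d = 18.0/2.8 = 6.4286
K_W = (4C−1)/(4C−4) + 0.615/C = 24.714/21.714 + 0.0957 = 1.2338
τ₀ = 8FD/(πd³) = 8·551·18.0/(π·2.8³) = 79344/68.964 = 1150.5 MPa
τ_max = K·τ₀ = 1.2338 × 1150.5 = 1419.5 MPa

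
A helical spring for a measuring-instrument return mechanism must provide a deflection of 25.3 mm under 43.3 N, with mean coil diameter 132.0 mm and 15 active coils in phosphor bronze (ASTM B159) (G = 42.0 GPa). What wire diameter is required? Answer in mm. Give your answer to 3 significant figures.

10.3 mm

Required rate k = F/δ = 43.3/25.3 = 1.7115 N/mm
d = (8D³N_a·k / G)^(1/4) = (8·132.0³·15·1.7115 / (42.0×10³))^0.25
  = (11247)^0.25 = 10.2981 mm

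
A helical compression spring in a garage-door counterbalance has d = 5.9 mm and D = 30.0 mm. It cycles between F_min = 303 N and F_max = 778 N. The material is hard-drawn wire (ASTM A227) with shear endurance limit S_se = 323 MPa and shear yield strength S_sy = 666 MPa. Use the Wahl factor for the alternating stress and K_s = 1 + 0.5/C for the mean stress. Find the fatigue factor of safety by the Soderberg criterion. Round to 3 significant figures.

C = D/d = 30.0/5.9 = 5.0847; K_W = (4C−1)/(4C−4)+0.615/C = 1.3046; K_s = 1+0.5/C = 1.0983
F_a = (F_max−F_min)/2 = 237.5 N; F_m = (F_max+F_min)/2 = 540.5 N
τ_a = K_W·8F_aD/(πd³) = 1.3046 × 88.342 = 115.25 MPa
τ_m = K_s·8F_mD/(πd³) = 1.0983 × 201.05 = 220.82 MPa
Soderberg: 1/n_f = τ_a/S_se + τ_m/S_sy = 115.25/323 + 220.82/666 = 0.35680 + 0.33156 = 0.68836
n_f = 1/0.68836 = 1.453

1.45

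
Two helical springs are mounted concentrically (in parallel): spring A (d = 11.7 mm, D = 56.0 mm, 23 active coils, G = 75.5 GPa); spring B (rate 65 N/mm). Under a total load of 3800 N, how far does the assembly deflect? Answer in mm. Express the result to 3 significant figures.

k_A = Gd⁴/(8D³N_a) = (75.5×10³)(11.7⁴)/(8·56.0³·23) = 43.783 N/mm
Parallel: k_eq = 43.783 + 65 = 108.78 N/mm
δ = F/k_eq = 3800/108.78 = 34.932 mm

34.9 mm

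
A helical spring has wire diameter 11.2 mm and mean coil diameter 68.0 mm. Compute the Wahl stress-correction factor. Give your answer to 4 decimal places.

1.2492

C = D/d = 68.0/11.2 = 6.0714
K_W = (4C−1)/(4C−4) + 0.615/C = 23.286/20.286 + 0.1013 = 1.2492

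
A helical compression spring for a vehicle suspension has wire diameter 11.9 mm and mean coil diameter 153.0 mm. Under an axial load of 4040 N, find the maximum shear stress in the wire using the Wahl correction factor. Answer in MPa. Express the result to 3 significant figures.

1040 MPa

Spring index C = D/d = 153.0/11.9 = 12.8571
K_W = (4C−1)/(4C−4) + 0.615/C = 50.429/47.429 + 0.0478 = 1.1111
τ₀ = 8FD/(πd³) = 8·4040·153.0/(π·11.9³) = 4.94496e+06/5294.1 = 934.05 MPa
τ_max = K·τ₀ = 1.1111 × 934.05 = 1037.8 MPa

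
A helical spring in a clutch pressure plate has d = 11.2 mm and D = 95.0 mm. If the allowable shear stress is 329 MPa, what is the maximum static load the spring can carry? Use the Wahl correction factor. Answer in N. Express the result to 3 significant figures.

1630 N

C = D/d = 95.0/11.2 = 8.4821
K_W = (4C−1)/(4C−4) + 0.615/C = 32.929/29.929 + 0.0725 = 1.1727
τ_max = K·8FD/(πd³) → F_max = τ_allow·πd³/(8DK)
F_max = 329·π·11.2³/(8·95.0·1.1727) = 1.4521e+06/891.29 = 1629.2 N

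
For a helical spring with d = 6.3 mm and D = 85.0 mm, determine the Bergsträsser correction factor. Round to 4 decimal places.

1.0981

C = D/d = 85.0/6.3 = 13.4921
K_B = (4C+2)/(4C−3) = 55.968/50.968 = 1.0981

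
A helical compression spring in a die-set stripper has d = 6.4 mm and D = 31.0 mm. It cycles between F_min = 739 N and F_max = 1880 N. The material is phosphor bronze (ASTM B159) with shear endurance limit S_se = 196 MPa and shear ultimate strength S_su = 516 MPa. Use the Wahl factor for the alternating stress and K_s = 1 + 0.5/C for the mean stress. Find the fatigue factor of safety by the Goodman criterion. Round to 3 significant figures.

0.500

C = D/d = 31.0/6.4 = 4.8438; K_W = (4C−1)/(4C−4)+0.615/C = 1.3221; K_s = 1+0.5/C = 1.1032
F_a = (F_max−F_min)/2 = 570.5 N; F_m = (F_max+F_min)/2 = 1309.5 N
τ_a = K_W·8F_aD/(πd³) = 1.3221 × 171.8 = 227.13 MPa
τ_m = K_s·8F_mD/(πd³) = 1.1032 × 394.34 = 435.04 MPa
Goodman: 1/n_f = τ_a/S_se + τ_m/S_su = 227.13/196 + 435.04/516 = 1.15884 + 0.84311 = 2.0019
n_f = 1/2.0019 = 0.4995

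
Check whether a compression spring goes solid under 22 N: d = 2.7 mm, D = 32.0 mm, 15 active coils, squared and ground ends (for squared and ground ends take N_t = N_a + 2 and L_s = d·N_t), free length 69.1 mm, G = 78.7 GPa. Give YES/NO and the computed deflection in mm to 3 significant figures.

NO, δ = 20.7 mm

k = Gd⁴/(8D³N_a) = (78.7×10³)(2.7⁴)/(8·32.0³·15) = 1.0636 N/mm
N_t = 17; L_s = 2.7·17 = 45.9 mm; δ_solid = L₀ − L_s = 69.1 − 45.9 = 23.2 mm
δ = F/k = 22/1.0636 = 20.684 mm
δ < δ_solid → spring does not go solid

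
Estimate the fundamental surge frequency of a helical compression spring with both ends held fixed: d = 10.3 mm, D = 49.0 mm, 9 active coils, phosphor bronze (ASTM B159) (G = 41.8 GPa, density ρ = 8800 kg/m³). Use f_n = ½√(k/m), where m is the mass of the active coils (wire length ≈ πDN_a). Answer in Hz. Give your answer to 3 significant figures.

k = Gd⁴/(8D³N_a) = (41.8×10³)(10.3⁴)/(8·49.0³·9) = 55.54 N/mm = 55540 N/m
Wire length L = πDN_a = π·49.0·9 = 1385.4 mm
m = ρ·(πd²/4)·L = 8800 × 83.323×10⁻⁶ m² × 1.3854 m = 1.0159 kg
f_n = ½√(k/m) = 0.5·√(55540/1.0159) = 0.5·√(54673) = 116.91 Hz

117 Hz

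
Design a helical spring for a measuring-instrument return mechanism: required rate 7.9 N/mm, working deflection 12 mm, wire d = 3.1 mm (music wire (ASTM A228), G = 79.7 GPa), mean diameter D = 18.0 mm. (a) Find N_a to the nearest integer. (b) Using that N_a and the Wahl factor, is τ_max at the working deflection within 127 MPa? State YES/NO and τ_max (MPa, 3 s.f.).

N_a = Gd⁴/(8D³k) = (79.7×10³)(3.1⁴)/(8·18.0³·7.9) = 19.97 → N_a = 20
Actual rate k = Gd⁴/(8D³·20) = 7.888 N/mm
Working load F = kδ = 7.888·12 = 94.656 N
C = 18.0/3.1 = 5.8065; K_W = (4C−1)/(4C−4)+0.615/C = 1.2620
τ_max = K_W·8FD/(πd³) = 1.2620·145.64 = 183.79 MPa
τ_max > 127 MPa → exceeds allowable

(a) 20 coils; (b) NO, τ_max = 184 MPa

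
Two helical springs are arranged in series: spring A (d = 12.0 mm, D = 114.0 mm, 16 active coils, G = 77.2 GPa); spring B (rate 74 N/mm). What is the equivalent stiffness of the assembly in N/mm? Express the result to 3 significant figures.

k_A = Gd⁴/(8D³N_a) = (77.2×10³)(12.0⁴)/(8·114.0³·16) = 8.4415 N/mm
Series: 1/k_eq = 1/8.4415 + 1/74 = 0.13198; k_eq = 7.5771 N/mm

7.58 N/mm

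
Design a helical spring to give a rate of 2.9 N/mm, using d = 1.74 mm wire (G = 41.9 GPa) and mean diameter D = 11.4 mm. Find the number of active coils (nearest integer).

N_a = Gd⁴/(8D³k) = (41.9×10³ × 1.74⁴)/(8 × 11.4³ × 2.9)
    = 384071 / 34371.8 = 11.17 → 11 coils

11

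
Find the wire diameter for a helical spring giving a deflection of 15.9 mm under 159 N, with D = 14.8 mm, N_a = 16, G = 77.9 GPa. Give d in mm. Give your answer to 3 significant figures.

2.70 mm

Required rate k = F/δ = 159/15.9 = 10 N/mm
d = (8D³N_a·k / G)^(1/4) = (8·14.8³·16·10 / (77.9×10³))^0.25
  = (53.267)^0.25 = 2.7016 mm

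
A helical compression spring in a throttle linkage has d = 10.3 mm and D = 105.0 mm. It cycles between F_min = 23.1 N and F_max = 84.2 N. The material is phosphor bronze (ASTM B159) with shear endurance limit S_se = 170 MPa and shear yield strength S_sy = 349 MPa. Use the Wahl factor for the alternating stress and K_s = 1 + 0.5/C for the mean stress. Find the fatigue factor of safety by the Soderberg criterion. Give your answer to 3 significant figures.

11.2

C = D/d = 105.0/10.3 = 10.1942; K_W = (4C−1)/(4C−4)+0.615/C = 1.1419; K_s = 1+0.5/C = 1.0490
F_a = (F_max−F_min)/2 = 30.55 N; F_m = (F_max+F_min)/2 = 53.65 N
τ_a = K_W·8F_aD/(πd³) = 1.1419 × 7.4753 = 8.5361 MPa
τ_m = K_s·8F_mD/(πd³) = 1.0490 × 13.128 = 13.772 MPa
Soderberg: 1/n_f = τ_a/S_se + τ_m/S_sy = 8.5361/170 + 13.772/349 = 0.05021 + 0.03946 = 0.089672
n_f = 1/0.089672 = 11.15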